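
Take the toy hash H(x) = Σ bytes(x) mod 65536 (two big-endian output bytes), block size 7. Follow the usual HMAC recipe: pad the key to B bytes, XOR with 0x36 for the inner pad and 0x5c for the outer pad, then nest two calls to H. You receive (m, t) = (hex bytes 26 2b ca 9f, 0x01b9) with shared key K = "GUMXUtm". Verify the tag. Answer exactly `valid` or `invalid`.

Key "GUMXUtm" = 47 55 4d 58 55 74 6d is exactly B = 7 bytes: K' = 47 55 4d 58 55 74 6d.
K' ⊕ ipad = 71 63 7b 6e 63 42 5b; K' ⊕ opad = 1b 09 11 04 09 28 31.
Inner hash: sum = 113+99+123+110+99+66+91+38+43+202+159 = 1143 → 04 77.
Outer hash (recomputed tag): sum = 27+9+17+4+9+40+49+4+119 = 278 → 01 16.
Recomputed tag = 0116; claimed = 01b9 → mismatch.

invalid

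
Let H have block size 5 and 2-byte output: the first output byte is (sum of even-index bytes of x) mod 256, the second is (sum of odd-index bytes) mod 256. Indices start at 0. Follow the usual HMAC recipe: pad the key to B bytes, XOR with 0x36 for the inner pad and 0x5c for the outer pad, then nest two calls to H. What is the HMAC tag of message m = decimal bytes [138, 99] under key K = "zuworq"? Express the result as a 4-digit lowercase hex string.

Key "zuworq" = 7a 75 77 6f 72 71 is 6 bytes > B = 5, so hash it first: H(key) = 63 55, then zero-pad to 5 bytes: K' = 63 55 00 00 00.
K' ⊕ ipad = 55 63 36 36 36.  K' ⊕ opad = 3f 09 5c 5c 5c.
Inner input = (K'⊕ipad) ∥ m = 55 63 36 36 36 ∥ 8a 63.
Inner hash: even-index sum = 292 mod 256 = 36; odd-index sum = 291 mod 256 = 35 → 24 23.
Outer input = (K'⊕opad) ∥ inner = 3f 09 5c 5c 5c ∥ 24 23.
Outer hash (tag): even-index sum = 282 mod 256 = 26; odd-index sum = 137 mod 256 = 137 → 1a 89.

1a89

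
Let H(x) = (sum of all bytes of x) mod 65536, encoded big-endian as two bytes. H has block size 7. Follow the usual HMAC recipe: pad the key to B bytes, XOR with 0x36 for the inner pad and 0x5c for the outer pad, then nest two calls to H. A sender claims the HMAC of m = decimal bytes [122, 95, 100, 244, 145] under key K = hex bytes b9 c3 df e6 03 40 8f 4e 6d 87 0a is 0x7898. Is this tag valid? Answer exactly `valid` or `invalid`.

Key hex bytes b9 c3 df e6 03 40 8f 4e 6d 87 0a is 11 bytes > B = 7, so hash it first: H(key) = 05 5f, then zero-pad to 7 bytes: K' = 05 5f 00 00 00 00 00.
K' ⊕ ipad = 33 69 36 36 36 36 36; K' ⊕ opad = 59 03 5c 5c 5c 5c 5c.
Inner hash: sum = 51+105+54+54+54+54+54+122+95+100+244+145 = 1132 → 04 6c.
Outer hash (recomputed tag): sum = 89+3+92+92+92+92+92+4+108 = 664 → 02 98.
Recomputed tag = 0298; claimed = 7898 → mismatch.

invalid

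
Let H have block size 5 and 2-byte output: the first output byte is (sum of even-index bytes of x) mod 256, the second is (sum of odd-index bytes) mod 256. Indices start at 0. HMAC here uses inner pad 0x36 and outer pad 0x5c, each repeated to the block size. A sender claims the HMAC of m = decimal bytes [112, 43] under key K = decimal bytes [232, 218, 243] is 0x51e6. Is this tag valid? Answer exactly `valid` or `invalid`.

valid

Key decimal bytes [232, 218, 243] = e8 da f3 is 3 bytes ≤ B = 5; zero-pad to 5 bytes: K' = e8 da f3 00 00.
K' ⊕ ipad = de ec c5 36 36; K' ⊕ opad = b4 86 af 5c 5c.
Inner hash: even-index sum = 516 mod 256 = 4; odd-index sum = 402 mod 256 = 146 → 04 92.
Outer hash (recomputed tag): even-index sum = 593 mod 256 = 81; odd-index sum = 230 mod 256 = 230 → 51 e6.
Recomputed tag = 51e6; claimed = 51e6 → match.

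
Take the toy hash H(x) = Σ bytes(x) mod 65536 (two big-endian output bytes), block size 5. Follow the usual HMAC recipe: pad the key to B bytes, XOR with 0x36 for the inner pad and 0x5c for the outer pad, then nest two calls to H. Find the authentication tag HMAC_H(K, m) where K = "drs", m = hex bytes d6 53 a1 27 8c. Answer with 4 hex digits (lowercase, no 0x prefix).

Key "drs" = 64 72 73 is 3 bytes ≤ B = 5; zero-pad to 5 bytes: K' = 64 72 73 00 00.
K' ⊕ ipad = 52 44 45 36 36.  K' ⊕ opad = 38 2e 2f 5c 5c.
Inner input = (K'⊕ipad) ∥ m = 52 44 45 36 36 ∥ d6 53 a1 27 8c.
Inner hash: sum = 82+68+69+54+54+214+83+161+39+140 = 964 → 03 c4.
Outer input = (K'⊕opad) ∥ inner = 38 2e 2f 5c 5c ∥ 03 c4.
Outer hash (tag): sum = 56+46+47+92+92+3+196 = 532 → 02 14.

0214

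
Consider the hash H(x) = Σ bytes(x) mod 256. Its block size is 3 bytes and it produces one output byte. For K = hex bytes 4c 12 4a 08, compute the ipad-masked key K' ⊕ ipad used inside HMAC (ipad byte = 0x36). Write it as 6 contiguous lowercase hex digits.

Key hex bytes 4c 12 4a 08 is 4 bytes > B = 3, so hash it first: H(key) = b0, then zero-pad to 3 bytes: K' = b0 00 00.
XOR each byte with 0x36: b0⊕36=86, 00⊕36=36, 00⊕36=36.

863636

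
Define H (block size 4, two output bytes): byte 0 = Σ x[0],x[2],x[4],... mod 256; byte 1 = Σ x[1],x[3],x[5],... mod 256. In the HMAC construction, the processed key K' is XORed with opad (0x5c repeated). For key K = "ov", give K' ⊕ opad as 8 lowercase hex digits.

332a5c5c

Key "ov" = 6f 76 is 2 bytes ≤ B = 4; zero-pad to 4 bytes: K' = 6f 76 00 00.
XOR each byte with 0x5c: 6f⊕5c=33, 76⊕5c=2a, 00⊕5c=5c, 00⊕5c=5c.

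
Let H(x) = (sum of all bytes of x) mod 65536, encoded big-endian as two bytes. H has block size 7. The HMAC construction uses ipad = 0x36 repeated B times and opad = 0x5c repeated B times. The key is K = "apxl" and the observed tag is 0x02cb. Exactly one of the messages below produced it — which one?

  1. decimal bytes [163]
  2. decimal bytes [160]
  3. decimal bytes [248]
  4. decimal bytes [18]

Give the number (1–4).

Key "apxl" = 61 70 78 6c is 4 bytes ≤ B = 7; zero-pad to 7 bytes: K' = 61 70 78 6c 00 00 00.
K' ⊕ ipad = 57 46 4e 5a 36 36 36; K' ⊕ opad = 3d 2c 24 30 5c 5c 5c.
m1: inner = H(57 46 4e 5a 36 36 36 a3) = 02 8a; tag = H(3d 2c 24 30 5c 5c 5c 02 8a) = 025d
m2: inner = H(57 46 4e 5a 36 36 36 a0) = 02 87; tag = H(3d 2c 24 30 5c 5c 5c 02 87) = 025a
m3: inner = H(57 46 4e 5a 36 36 36 f8) = 02 df; tag = H(3d 2c 24 30 5c 5c 5c 02 df) = 02b2
m4: inner = H(57 46 4e 5a 36 36 36 12) = 01 f9; tag = H(3d 2c 24 30 5c 5c 5c 01 f9) = 02cb ← matches

4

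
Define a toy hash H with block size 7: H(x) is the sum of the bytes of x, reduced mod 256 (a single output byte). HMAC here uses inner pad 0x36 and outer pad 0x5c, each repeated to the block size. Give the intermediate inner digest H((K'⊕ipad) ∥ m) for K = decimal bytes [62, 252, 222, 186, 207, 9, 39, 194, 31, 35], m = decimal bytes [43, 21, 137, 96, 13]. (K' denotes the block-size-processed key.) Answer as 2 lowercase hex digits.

Key decimal bytes [62, 252, 222, 186, 207, 9, 39, 194, 31, 35] = 3e fc de ba cf 09 27 c2 1f 23 is 10 bytes > B = 7, so hash it first: H(key) = d5, then zero-pad to 7 bytes: K' = d5 00 00 00 00 00 00.
K' ⊕ ipad = e3 36 36 36 36 36 36.
Inner input = e3 36 36 36 36 36 36 ∥ 2b 15 89 60 0d.
Inner hash: sum = 227+54+54+54+54+54+54+43+21+137+96+13 = 861; mod 256 = 93 → 5d.

5d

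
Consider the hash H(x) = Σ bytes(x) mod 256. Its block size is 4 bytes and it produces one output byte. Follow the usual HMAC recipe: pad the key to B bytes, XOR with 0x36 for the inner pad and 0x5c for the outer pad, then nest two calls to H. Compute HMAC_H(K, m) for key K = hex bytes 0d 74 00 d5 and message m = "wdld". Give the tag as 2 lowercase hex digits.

9f

Key hex bytes 0d 74 00 d5 is exactly B = 4 bytes: K' = 0d 74 00 d5.
K' ⊕ ipad = 3b 42 36 e3.  K' ⊕ opad = 51 28 5c 89.
Inner input = (K'⊕ipad) ∥ m = 3b 42 36 e3 ∥ 77 64 6c 64.
Inner hash: sum = 59+66+54+227+119+100+108+100 = 833; mod 256 = 65 → 41.
Outer input = (K'⊕opad) ∥ inner = 51 28 5c 89 ∥ 41.
Outer hash (tag): sum = 81+40+92+137+65 = 415; mod 256 = 159 → 9f.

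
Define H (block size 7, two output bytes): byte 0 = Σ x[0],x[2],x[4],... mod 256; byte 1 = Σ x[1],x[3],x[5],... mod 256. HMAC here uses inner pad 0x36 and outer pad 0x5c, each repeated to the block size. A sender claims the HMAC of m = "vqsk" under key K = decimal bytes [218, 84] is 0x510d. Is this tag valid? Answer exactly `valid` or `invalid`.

invalid

Key decimal bytes [218, 84] = da 54 is 2 bytes ≤ B = 7; zero-pad to 7 bytes: K' = da 54 00 00 00 00 00.
K' ⊕ ipad = ec 62 36 36 36 36 36; K' ⊕ opad = 86 08 5c 5c 5c 5c 5c.
Inner hash: even-index sum = 618 mod 256 = 106; odd-index sum = 439 mod 256 = 183 → 6a b7.
Outer hash (recomputed tag): even-index sum = 593 mod 256 = 81; odd-index sum = 298 mod 256 = 42 → 51 2a.
Recomputed tag = 512a; claimed = 510d → mismatch.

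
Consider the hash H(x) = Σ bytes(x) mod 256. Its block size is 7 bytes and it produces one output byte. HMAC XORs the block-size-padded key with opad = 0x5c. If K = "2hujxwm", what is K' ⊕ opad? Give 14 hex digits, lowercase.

Key "2hujxwm" = 32 68 75 6a 78 77 6d is exactly B = 7 bytes: K' = 32 68 75 6a 78 77 6d.
XOR each byte with 0x5c: 32⊕5c=6e, 68⊕5c=34, 75⊕5c=29, 6a⊕5c=36, 78⊕5c=24, 77⊕5c=2b, 6d⊕5c=31.

6e342936242b31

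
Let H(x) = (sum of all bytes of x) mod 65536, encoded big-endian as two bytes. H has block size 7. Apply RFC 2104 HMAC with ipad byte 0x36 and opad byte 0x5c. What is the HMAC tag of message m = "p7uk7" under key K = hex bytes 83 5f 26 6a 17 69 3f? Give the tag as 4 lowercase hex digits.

Key hex bytes 83 5f 26 6a 17 69 3f is exactly B = 7 bytes: K' = 83 5f 26 6a 17 69 3f.
K' ⊕ ipad = b5 69 10 5c 21 5f 09.  K' ⊕ opad = df 03 7a 36 4b 35 63.
Inner input = (K'⊕ipad) ∥ m = b5 69 10 5c 21 5f 09 ∥ 70 37 75 6b 37.
Inner hash: sum = 181+105+16+92+33+95+9+112+55+117+107+55 = 977 → 03 d1.
Outer input = (K'⊕opad) ∥ inner = df 03 7a 36 4b 35 63 ∥ 03 d1.
Outer hash (tag): sum = 223+3+122+54+75+53+99+3+209 = 841 → 03 49.

0349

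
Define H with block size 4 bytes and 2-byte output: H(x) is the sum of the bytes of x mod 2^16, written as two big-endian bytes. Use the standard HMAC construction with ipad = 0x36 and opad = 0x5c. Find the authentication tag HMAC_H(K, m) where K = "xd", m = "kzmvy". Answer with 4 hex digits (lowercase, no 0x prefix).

Key "xd" = 78 64 is 2 bytes ≤ B = 4; zero-pad to 4 bytes: K' = 78 64 00 00.
K' ⊕ ipad = 4e 52 36 36.  K' ⊕ opad = 24 38 5c 5c.
Inner input = (K'⊕ipad) ∥ m = 4e 52 36 36 ∥ 6b 7a 6d 76 79.
Inner hash: sum = 78+82+54+54+107+122+109+118+121 = 845 → 03 4d.
Outer input = (K'⊕opad) ∥ inner = 24 38 5c 5c ∥ 03 4d.
Outer hash (tag): sum = 36+56+92+92+3+77 = 356 → 01 64.

0164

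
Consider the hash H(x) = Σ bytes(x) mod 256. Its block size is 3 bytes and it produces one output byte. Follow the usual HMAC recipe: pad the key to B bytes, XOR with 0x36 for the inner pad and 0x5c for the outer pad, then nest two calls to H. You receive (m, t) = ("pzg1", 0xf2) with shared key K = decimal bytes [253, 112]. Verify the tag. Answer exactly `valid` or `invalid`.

valid

Key decimal bytes [253, 112] = fd 70 is 2 bytes ≤ B = 3; zero-pad to 3 bytes: K' = fd 70 00.
K' ⊕ ipad = cb 46 36; K' ⊕ opad = a1 2c 5c.
Inner hash: sum = 203+70+54+112+122+103+49 = 713; mod 256 = 201 → c9.
Outer hash (recomputed tag): sum = 161+44+92+201 = 498; mod 256 = 242 → f2.
Recomputed tag = f2; claimed = f2 → match.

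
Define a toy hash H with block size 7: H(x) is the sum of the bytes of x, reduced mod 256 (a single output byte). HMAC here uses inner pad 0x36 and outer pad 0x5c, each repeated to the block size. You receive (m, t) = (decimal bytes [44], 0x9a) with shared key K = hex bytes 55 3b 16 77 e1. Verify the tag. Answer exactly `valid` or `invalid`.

Key hex bytes 55 3b 16 77 e1 is 5 bytes ≤ B = 7; zero-pad to 7 bytes: K' = 55 3b 16 77 e1 00 00.
K' ⊕ ipad = 63 0d 20 41 d7 36 36; K' ⊕ opad = 09 67 4a 2b bd 5c 5c.
Inner hash: sum = 99+13+32+65+215+54+54+44 = 576; mod 256 = 64 → 40.
Outer hash (recomputed tag): sum = 9+103+74+43+189+92+92+64 = 666; mod 256 = 154 → 9a.
Recomputed tag = 9a; claimed = 9a → match.

valid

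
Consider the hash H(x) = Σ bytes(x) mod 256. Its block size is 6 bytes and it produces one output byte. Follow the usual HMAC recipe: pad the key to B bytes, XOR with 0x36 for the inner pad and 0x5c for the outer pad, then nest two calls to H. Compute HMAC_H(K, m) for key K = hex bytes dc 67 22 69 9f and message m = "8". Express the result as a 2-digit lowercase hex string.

Key hex bytes dc 67 22 69 9f is 5 bytes ≤ B = 6; zero-pad to 6 bytes: K' = dc 67 22 69 9f 00.
K' ⊕ ipad = ea 51 14 5f a9 36.  K' ⊕ opad = 80 3b 7e 35 c3 5c.
Inner input = (K'⊕ipad) ∥ m = ea 51 14 5f a9 36 ∥ 38.
Inner hash: sum = 234+81+20+95+169+54+56 = 709; mod 256 = 197 → c5.
Outer input = (K'⊕opad) ∥ inner = 80 3b 7e 35 c3 5c ∥ c5.
Outer hash (tag): sum = 128+59+126+53+195+92+197 = 850; mod 256 = 82 → 52.

52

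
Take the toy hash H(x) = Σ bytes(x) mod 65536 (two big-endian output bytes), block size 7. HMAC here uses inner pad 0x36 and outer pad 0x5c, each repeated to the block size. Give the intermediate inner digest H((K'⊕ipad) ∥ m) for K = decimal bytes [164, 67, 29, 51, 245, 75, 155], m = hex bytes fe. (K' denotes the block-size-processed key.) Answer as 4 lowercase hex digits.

Key decimal bytes [164, 67, 29, 51, 245, 75, 155] = a4 43 1d 33 f5 4b 9b is exactly B = 7 bytes: K' = a4 43 1d 33 f5 4b 9b.
K' ⊕ ipad = 92 75 2b 05 c3 7d ad.
Inner input = 92 75 2b 05 c3 7d ad ∥ fe.
Inner hash: sum = 146+117+43+5+195+125+173+254 = 1058 → 04 22.

0422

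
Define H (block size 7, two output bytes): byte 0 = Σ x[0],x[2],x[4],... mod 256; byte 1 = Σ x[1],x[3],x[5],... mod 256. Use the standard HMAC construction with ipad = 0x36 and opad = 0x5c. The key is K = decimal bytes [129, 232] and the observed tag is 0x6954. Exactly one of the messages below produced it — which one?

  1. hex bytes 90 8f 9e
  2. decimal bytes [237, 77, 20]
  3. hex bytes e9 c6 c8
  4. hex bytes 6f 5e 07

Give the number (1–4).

1

Key decimal bytes [129, 232] = 81 e8 is 2 bytes ≤ B = 7; zero-pad to 7 bytes: K' = 81 e8 00 00 00 00 00.
K' ⊕ ipad = b7 de 36 36 36 36 36; K' ⊕ opad = dd b4 5c 5c 5c 5c 5c.
m1: inner = H(b7 de 36 36 36 36 36 90 8f 9e) = e8 78; tag = H(dd b4 5c 5c 5c 5c 5c e8 78) = 6954 ← matches
m2: inner = H(b7 de 36 36 36 36 36 ed 4d 14) = a6 4b; tag = H(dd b4 5c 5c 5c 5c 5c a6 4b) = 3c12
m3: inner = H(b7 de 36 36 36 36 36 e9 c6 c8) = 1f fb; tag = H(dd b4 5c 5c 5c 5c 5c 1f fb) = ec8b
m4: inner = H(b7 de 36 36 36 36 36 6f 5e 07) = b7 c0; tag = H(dd b4 5c 5c 5c 5c 5c b7 c0) = b123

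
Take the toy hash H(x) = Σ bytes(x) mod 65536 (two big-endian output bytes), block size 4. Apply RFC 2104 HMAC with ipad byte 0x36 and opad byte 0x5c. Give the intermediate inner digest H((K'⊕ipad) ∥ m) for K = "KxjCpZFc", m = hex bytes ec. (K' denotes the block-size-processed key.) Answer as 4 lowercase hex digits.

0261

Key "KxjCpZFc" = 4b 78 6a 43 70 5a 46 63 is 8 bytes > B = 4, so hash it first: H(key) = 02 e3, then zero-pad to 4 bytes: K' = 02 e3 00 00.
K' ⊕ ipad = 34 d5 36 36.
Inner input = 34 d5 36 36 ∥ ec.
Inner hash: sum = 52+213+54+54+236 = 609 → 02 61.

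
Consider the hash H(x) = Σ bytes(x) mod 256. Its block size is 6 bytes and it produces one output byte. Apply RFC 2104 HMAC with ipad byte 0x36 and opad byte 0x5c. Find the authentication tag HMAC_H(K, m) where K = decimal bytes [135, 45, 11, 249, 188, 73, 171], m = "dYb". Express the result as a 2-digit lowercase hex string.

8b

Key decimal bytes [135, 45, 11, 249, 188, 73, 171] = 87 2d 0b f9 bc 49 ab is 7 bytes > B = 6, so hash it first: H(key) = 68, then zero-pad to 6 bytes: K' = 68 00 00 00 00 00.
K' ⊕ ipad = 5e 36 36 36 36 36.  K' ⊕ opad = 34 5c 5c 5c 5c 5c.
Inner input = (K'⊕ipad) ∥ m = 5e 36 36 36 36 36 ∥ 64 59 62.
Inner hash: sum = 94+54+54+54+54+54+100+89+98 = 651; mod 256 = 139 → 8b.
Outer input = (K'⊕opad) ∥ inner = 34 5c 5c 5c 5c 5c ∥ 8b.
Outer hash (tag): sum = 52+92+92+92+92+92+139 = 651; mod 256 = 139 → 8b.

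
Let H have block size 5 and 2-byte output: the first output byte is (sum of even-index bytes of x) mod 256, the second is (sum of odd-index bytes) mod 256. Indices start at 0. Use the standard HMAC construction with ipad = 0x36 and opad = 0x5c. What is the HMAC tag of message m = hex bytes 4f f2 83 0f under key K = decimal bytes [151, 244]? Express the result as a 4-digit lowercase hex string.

4d12

Key decimal bytes [151, 244] = 97 f4 is 2 bytes ≤ B = 5; zero-pad to 5 bytes: K' = 97 f4 00 00 00.
K' ⊕ ipad = a1 c2 36 36 36.  K' ⊕ opad = cb a8 5c 5c 5c.
Inner input = (K'⊕ipad) ∥ m = a1 c2 36 36 36 ∥ 4f f2 83 0f.
Inner hash: even-index sum = 526 mod 256 = 14; odd-index sum = 458 mod 256 = 202 → 0e ca.
Outer input = (K'⊕opad) ∥ inner = cb a8 5c 5c 5c ∥ 0e ca.
Outer hash (tag): even-index sum = 589 mod 256 = 77; odd-index sum = 274 mod 256 = 18 → 4d 12.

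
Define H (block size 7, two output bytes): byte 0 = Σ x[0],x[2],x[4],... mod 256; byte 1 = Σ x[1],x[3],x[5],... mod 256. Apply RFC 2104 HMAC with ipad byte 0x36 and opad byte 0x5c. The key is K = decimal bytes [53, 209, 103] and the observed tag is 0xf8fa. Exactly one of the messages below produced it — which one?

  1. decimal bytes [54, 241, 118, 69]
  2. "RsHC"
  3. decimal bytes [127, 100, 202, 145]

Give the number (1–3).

Key decimal bytes [53, 209, 103] = 35 d1 67 is 3 bytes ≤ B = 7; zero-pad to 7 bytes: K' = 35 d1 67 00 00 00 00.
K' ⊕ ipad = 03 e7 51 36 36 36 36; K' ⊕ opad = 69 8d 3b 5c 5c 5c 5c.
m1: inner = H(03 e7 51 36 36 36 36 36 f1 76 45) = f6 ff; tag = H(69 8d 3b 5c 5c 5c 5c f6 ff) = 5b3b
m2: inner = H(03 e7 51 36 36 36 36 52 73 48 43) = 76 ed; tag = H(69 8d 3b 5c 5c 5c 5c 76 ed) = 49bb
m3: inner = H(03 e7 51 36 36 36 36 7f 64 ca 91) = b5 9c; tag = H(69 8d 3b 5c 5c 5c 5c b5 9c) = f8fa ← matches

3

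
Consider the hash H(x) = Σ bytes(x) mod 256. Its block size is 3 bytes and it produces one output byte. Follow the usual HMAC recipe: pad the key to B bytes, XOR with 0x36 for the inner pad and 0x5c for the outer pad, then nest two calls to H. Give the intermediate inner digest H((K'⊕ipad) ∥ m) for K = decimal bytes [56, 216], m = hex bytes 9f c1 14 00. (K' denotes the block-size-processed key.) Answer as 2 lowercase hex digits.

Key decimal bytes [56, 216] = 38 d8 is 2 bytes ≤ B = 3; zero-pad to 3 bytes: K' = 38 d8 00.
K' ⊕ ipad = 0e ee 36.
Inner input = 0e ee 36 ∥ 9f c1 14 00.
Inner hash: sum = 14+238+54+159+193+20+0 = 678; mod 256 = 166 → a6.

a6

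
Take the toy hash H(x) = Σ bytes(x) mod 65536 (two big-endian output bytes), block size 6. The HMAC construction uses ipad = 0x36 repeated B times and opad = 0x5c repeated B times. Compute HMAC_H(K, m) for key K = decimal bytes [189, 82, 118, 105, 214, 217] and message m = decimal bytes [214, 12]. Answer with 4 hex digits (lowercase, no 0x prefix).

Key decimal bytes [189, 82, 118, 105, 214, 217] = bd 52 76 69 d6 d9 is exactly B = 6 bytes: K' = bd 52 76 69 d6 d9.
K' ⊕ ipad = 8b 64 40 5f e0 ef.  K' ⊕ opad = e1 0e 2a 35 8a 85.
Inner input = (K'⊕ipad) ∥ m = 8b 64 40 5f e0 ef ∥ d6 0c.
Inner hash: sum = 139+100+64+95+224+239+214+12 = 1087 → 04 3f.
Outer input = (K'⊕opad) ∥ inner = e1 0e 2a 35 8a 85 ∥ 04 3f.
Outer hash (tag): sum = 225+14+42+53+138+133+4+63 = 672 → 02 a0.

02a0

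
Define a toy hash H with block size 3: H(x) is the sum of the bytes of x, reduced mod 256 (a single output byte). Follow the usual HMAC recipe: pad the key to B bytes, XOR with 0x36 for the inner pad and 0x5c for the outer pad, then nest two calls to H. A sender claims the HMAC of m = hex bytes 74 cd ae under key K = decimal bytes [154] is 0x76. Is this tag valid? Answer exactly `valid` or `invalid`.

Key decimal bytes [154] = 9a is 1 byte ≤ B = 3; zero-pad to 3 bytes: K' = 9a 00 00.
K' ⊕ ipad = ac 36 36; K' ⊕ opad = c6 5c 5c.
Inner hash: sum = 172+54+54+116+205+174 = 775; mod 256 = 7 → 07.
Outer hash (recomputed tag): sum = 198+92+92+7 = 389; mod 256 = 133 → 85.
Recomputed tag = 85; claimed = 76 → mismatch.

invalid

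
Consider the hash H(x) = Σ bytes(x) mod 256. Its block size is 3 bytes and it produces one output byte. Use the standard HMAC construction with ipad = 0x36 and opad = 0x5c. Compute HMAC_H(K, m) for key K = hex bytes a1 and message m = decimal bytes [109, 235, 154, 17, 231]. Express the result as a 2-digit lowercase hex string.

a2

Key hex bytes a1 is 1 byte ≤ B = 3; zero-pad to 3 bytes: K' = a1 00 00.
K' ⊕ ipad = 97 36 36.  K' ⊕ opad = fd 5c 5c.
Inner input = (K'⊕ipad) ∥ m = 97 36 36 ∥ 6d eb 9a 11 e7.
Inner hash: sum = 151+54+54+109+235+154+17+231 = 1005; mod 256 = 237 → ed.
Outer input = (K'⊕opad) ∥ inner = fd 5c 5c ∥ ed.
Outer hash (tag): sum = 253+92+92+237 = 674; mod 256 = 162 → a2.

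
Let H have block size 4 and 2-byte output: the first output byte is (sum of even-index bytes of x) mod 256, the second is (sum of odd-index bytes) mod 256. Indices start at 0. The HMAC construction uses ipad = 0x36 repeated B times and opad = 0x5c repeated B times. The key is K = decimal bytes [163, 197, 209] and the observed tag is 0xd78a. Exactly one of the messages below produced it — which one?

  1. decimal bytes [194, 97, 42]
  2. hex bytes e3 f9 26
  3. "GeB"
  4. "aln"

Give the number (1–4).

4

Key decimal bytes [163, 197, 209] = a3 c5 d1 is 3 bytes ≤ B = 4; zero-pad to 4 bytes: K' = a3 c5 d1 00.
K' ⊕ ipad = 95 f3 e7 36; K' ⊕ opad = ff 99 8d 5c.
m1: inner = H(95 f3 e7 36 c2 61 2a) = 68 8a; tag = H(ff 99 8d 5c 68 8a) = f47f
m2: inner = H(95 f3 e7 36 e3 f9 26) = 85 22; tag = H(ff 99 8d 5c 85 22) = 1117
m3: inner = H(95 f3 e7 36 47 65 42) = 05 8e; tag = H(ff 99 8d 5c 05 8e) = 9183
m4: inner = H(95 f3 e7 36 61 6c 6e) = 4b 95; tag = H(ff 99 8d 5c 4b 95) = d78a ← matches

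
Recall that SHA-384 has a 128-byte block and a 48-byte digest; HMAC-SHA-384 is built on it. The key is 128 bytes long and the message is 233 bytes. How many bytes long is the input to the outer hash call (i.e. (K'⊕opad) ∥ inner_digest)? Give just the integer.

Key is 128 ≤ 128 bytes, zero-padded: |K'| = 128.
Outer input = (K'⊕opad) ∥ H(inner) → 128 + 48 = 176 bytes.

176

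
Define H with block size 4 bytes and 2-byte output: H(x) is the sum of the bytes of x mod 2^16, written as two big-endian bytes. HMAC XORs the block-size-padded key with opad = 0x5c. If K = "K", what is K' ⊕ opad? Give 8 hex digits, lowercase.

Key "K" = 4b is 1 byte ≤ B = 4; zero-pad to 4 bytes: K' = 4b 00 00 00.
XOR each byte with 0x5c: 4b⊕5c=17, 00⊕5c=5c, 00⊕5c=5c, 00⊕5c=5c.

175c5c5c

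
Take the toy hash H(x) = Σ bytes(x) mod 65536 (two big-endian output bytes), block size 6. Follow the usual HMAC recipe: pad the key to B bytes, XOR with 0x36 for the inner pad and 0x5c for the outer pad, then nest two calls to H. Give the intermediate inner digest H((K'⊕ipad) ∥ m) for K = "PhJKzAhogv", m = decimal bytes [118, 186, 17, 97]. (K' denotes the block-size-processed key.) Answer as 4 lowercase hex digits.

Key "PhJKzAhogv" = 50 68 4a 4b 7a 41 68 6f 67 76 is 10 bytes > B = 6, so hash it first: H(key) = 03 bc, then zero-pad to 6 bytes: K' = 03 bc 00 00 00 00.
K' ⊕ ipad = 35 8a 36 36 36 36.
Inner input = 35 8a 36 36 36 36 ∥ 76 ba 11 61.
Inner hash: sum = 53+138+54+54+54+54+118+186+17+97 = 825 → 03 39.

0339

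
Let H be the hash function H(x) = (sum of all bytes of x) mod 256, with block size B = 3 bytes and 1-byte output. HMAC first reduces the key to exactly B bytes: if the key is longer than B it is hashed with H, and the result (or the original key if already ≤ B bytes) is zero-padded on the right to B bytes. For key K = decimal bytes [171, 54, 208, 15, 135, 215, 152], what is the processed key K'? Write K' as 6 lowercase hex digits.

|K| = 7 > B = 3, so first hash the key.
H(K): sum = 171+54+208+15+135+215+152 = 950; mod 256 = 182 → b6.
Zero-pad H(K) = b6 to 3 bytes: K' = b6 00 00.

b60000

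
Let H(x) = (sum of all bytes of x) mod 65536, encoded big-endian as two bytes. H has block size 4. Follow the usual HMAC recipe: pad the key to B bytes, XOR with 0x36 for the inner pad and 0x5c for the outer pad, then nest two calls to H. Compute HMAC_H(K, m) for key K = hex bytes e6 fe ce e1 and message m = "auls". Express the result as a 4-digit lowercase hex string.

02cc

Key hex bytes e6 fe ce e1 is exactly B = 4 bytes: K' = e6 fe ce e1.
K' ⊕ ipad = d0 c8 f8 d7.  K' ⊕ opad = ba a2 92 bd.
Inner input = (K'⊕ipad) ∥ m = d0 c8 f8 d7 ∥ 61 75 6c 73.
Inner hash: sum = 208+200+248+215+97+117+108+115 = 1308 → 05 1c.
Outer input = (K'⊕opad) ∥ inner = ba a2 92 bd ∥ 05 1c.
Outer hash (tag): sum = 186+162+146+189+5+28 = 716 → 02 cc.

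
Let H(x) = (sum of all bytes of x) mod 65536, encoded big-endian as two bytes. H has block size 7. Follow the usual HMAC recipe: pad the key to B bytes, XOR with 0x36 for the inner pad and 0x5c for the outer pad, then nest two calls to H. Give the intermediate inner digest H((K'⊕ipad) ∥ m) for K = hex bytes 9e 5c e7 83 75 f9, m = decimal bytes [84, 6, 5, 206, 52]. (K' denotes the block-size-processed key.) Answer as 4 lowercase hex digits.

0541

Key hex bytes 9e 5c e7 83 75 f9 is 6 bytes ≤ B = 7; zero-pad to 7 bytes: K' = 9e 5c e7 83 75 f9 00.
K' ⊕ ipad = a8 6a d1 b5 43 cf 36.
Inner input = a8 6a d1 b5 43 cf 36 ∥ 54 06 05 ce 34.
Inner hash: sum = 168+106+209+181+67+207+54+84+6+5+206+52 = 1345 → 05 41.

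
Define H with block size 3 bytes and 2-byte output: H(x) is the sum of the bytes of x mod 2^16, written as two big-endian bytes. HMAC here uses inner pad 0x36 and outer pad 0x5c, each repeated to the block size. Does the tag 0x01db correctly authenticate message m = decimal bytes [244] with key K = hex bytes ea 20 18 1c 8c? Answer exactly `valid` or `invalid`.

Key hex bytes ea 20 18 1c 8c is 5 bytes > B = 3, so hash it first: H(key) = 01 ca, then zero-pad to 3 bytes: K' = 01 ca 00.
K' ⊕ ipad = 37 fc 36; K' ⊕ opad = 5d 96 5c.
Inner hash: sum = 55+252+54+244 = 605 → 02 5d.
Outer hash (recomputed tag): sum = 93+150+92+2+93 = 430 → 01 ae.
Recomputed tag = 01ae; claimed = 01db → mismatch.

invalid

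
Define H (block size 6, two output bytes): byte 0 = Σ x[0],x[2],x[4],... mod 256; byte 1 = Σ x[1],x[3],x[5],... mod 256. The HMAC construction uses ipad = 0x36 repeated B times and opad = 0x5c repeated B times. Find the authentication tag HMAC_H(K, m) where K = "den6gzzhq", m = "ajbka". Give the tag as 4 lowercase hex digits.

d265

Key "den6gzzhq" = 64 65 6e 36 67 7a 7a 68 71 is 9 bytes > B = 6, so hash it first: H(key) = 24 7d, then zero-pad to 6 bytes: K' = 24 7d 00 00 00 00.
K' ⊕ ipad = 12 4b 36 36 36 36.  K' ⊕ opad = 78 21 5c 5c 5c 5c.
Inner input = (K'⊕ipad) ∥ m = 12 4b 36 36 36 36 ∥ 61 6a 62 6b 61.
Inner hash: even-index sum = 418 mod 256 = 162; odd-index sum = 396 mod 256 = 140 → a2 8c.
Outer input = (K'⊕opad) ∥ inner = 78 21 5c 5c 5c 5c ∥ a2 8c.
Outer hash (tag): even-index sum = 466 mod 256 = 210; odd-index sum = 357 mod 256 = 101 → d2 65.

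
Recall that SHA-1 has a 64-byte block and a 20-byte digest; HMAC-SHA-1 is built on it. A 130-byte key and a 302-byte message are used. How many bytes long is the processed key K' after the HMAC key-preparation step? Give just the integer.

Key is 130 > 64 bytes, so it is hashed to 20 bytes then zero-padded to 64: |K'| = 64.

64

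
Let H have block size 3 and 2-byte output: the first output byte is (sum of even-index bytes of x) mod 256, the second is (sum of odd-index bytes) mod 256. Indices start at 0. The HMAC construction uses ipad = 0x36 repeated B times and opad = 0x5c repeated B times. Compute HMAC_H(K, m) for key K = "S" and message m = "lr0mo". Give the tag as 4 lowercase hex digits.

acd6

Key "S" = 53 is 1 byte ≤ B = 3; zero-pad to 3 bytes: K' = 53 00 00.
K' ⊕ ipad = 65 36 36.  K' ⊕ opad = 0f 5c 5c.
Inner input = (K'⊕ipad) ∥ m = 65 36 36 ∥ 6c 72 30 6d 6f.
Inner hash: even-index sum = 378 mod 256 = 122; odd-index sum = 321 mod 256 = 65 → 7a 41.
Outer input = (K'⊕opad) ∥ inner = 0f 5c 5c ∥ 7a 41.
Outer hash (tag): even-index sum = 172 mod 256 = 172; odd-index sum = 214 mod 256 = 214 → ac d6.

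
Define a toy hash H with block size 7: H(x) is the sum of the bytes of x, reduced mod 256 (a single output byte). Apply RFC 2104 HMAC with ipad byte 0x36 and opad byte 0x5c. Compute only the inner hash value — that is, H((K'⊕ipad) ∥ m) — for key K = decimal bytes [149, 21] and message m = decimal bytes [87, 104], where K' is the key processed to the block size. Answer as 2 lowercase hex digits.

Key decimal bytes [149, 21] = 95 15 is 2 bytes ≤ B = 7; zero-pad to 7 bytes: K' = 95 15 00 00 00 00 00.
K' ⊕ ipad = a3 23 36 36 36 36 36.
Inner input = a3 23 36 36 36 36 36 ∥ 57 68.
Inner hash: sum = 163+35+54+54+54+54+54+87+104 = 659; mod 256 = 147 → 93.

93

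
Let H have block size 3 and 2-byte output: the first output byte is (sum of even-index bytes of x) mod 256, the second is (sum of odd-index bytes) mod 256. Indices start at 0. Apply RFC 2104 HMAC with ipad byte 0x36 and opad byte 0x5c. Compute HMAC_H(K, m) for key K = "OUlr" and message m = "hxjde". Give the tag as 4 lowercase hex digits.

Key "OUlr" = 4f 55 6c 72 is 4 bytes > B = 3, so hash it first: H(key) = bb c7, then zero-pad to 3 bytes: K' = bb c7 00.
K' ⊕ ipad = 8d f1 36.  K' ⊕ opad = e7 9b 5c.
Inner input = (K'⊕ipad) ∥ m = 8d f1 36 ∥ 68 78 6a 64 65.
Inner hash: even-index sum = 415 mod 256 = 159; odd-index sum = 552 mod 256 = 40 → 9f 28.
Outer input = (K'⊕opad) ∥ inner = e7 9b 5c ∥ 9f 28.
Outer hash (tag): even-index sum = 363 mod 256 = 107; odd-index sum = 314 mod 256 = 58 → 6b 3a.

6b3a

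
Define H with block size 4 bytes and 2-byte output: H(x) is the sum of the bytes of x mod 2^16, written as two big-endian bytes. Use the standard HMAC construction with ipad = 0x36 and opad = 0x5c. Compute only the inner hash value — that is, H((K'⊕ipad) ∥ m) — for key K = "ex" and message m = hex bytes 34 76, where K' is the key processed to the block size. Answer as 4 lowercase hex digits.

01b7

Key "ex" = 65 78 is 2 bytes ≤ B = 4; zero-pad to 4 bytes: K' = 65 78 00 00.
K' ⊕ ipad = 53 4e 36 36.
Inner input = 53 4e 36 36 ∥ 34 76.
Inner hash: sum = 83+78+54+54+52+118 = 439 → 01 b7.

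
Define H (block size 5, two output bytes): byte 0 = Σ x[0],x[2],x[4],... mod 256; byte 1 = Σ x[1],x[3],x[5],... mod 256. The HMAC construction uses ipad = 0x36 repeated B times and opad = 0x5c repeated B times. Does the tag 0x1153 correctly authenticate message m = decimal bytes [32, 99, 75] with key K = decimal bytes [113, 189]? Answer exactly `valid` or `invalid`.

Key decimal bytes [113, 189] = 71 bd is 2 bytes ≤ B = 5; zero-pad to 5 bytes: K' = 71 bd 00 00 00.
K' ⊕ ipad = 47 8b 36 36 36; K' ⊕ opad = 2d e1 5c 5c 5c.
Inner hash: even-index sum = 278 mod 256 = 22; odd-index sum = 300 mod 256 = 44 → 16 2c.
Outer hash (recomputed tag): even-index sum = 273 mod 256 = 17; odd-index sum = 339 mod 256 = 83 → 11 53.
Recomputed tag = 1153; claimed = 1153 → match.

valid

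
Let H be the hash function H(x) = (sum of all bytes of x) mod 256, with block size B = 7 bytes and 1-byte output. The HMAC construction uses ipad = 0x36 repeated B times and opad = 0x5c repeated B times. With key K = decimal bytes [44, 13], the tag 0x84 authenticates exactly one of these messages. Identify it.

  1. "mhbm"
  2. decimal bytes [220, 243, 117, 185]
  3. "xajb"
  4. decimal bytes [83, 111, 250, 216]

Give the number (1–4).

Key decimal bytes [44, 13] = 2c 0d is 2 bytes ≤ B = 7; zero-pad to 7 bytes: K' = 2c 0d 00 00 00 00 00.
K' ⊕ ipad = 1a 3b 36 36 36 36 36; K' ⊕ opad = 70 51 5c 5c 5c 5c 5c.
m1: inner = H(1a 3b 36 36 36 36 36 6d 68 62 6d) = 07; tag = H(70 51 5c 5c 5c 5c 5c 07) = 94
m2: inner = H(1a 3b 36 36 36 36 36 dc f3 75 b9) = 60; tag = H(70 51 5c 5c 5c 5c 5c 60) = ed
m3: inner = H(1a 3b 36 36 36 36 36 78 61 6a 62) = 08; tag = H(70 51 5c 5c 5c 5c 5c 08) = 95
m4: inner = H(1a 3b 36 36 36 36 36 53 6f fa d8) = f7; tag = H(70 51 5c 5c 5c 5c 5c f7) = 84 ← matches

4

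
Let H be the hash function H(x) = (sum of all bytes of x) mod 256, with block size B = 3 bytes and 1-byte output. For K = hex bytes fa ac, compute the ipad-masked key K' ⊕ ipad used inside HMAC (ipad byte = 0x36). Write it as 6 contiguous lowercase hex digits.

cc9a36

Key hex bytes fa ac is 2 bytes ≤ B = 3; zero-pad to 3 bytes: K' = fa ac 00.
XOR each byte with 0x36: fa⊕36=cc, ac⊕36=9a, 00⊕36=36.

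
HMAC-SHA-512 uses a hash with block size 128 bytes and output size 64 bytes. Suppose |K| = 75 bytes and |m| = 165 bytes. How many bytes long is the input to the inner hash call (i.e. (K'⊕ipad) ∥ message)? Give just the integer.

293

Key is 75 ≤ 128 bytes, zero-padded: |K'| = 128.
Inner input = (K'⊕ipad) ∥ m → 128 + 165 = 293 bytes.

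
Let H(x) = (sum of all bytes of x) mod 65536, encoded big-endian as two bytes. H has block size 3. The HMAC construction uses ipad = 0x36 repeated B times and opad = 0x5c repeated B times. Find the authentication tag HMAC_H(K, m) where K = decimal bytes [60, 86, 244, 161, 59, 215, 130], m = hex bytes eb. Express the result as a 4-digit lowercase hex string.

Key decimal bytes [60, 86, 244, 161, 59, 215, 130] = 3c 56 f4 a1 3b d7 82 is 7 bytes > B = 3, so hash it first: H(key) = 03 bb, then zero-pad to 3 bytes: K' = 03 bb 00.
K' ⊕ ipad = 35 8d 36.  K' ⊕ opad = 5f e7 5c.
Inner input = (K'⊕ipad) ∥ m = 35 8d 36 ∥ eb.
Inner hash: sum = 53+141+54+235 = 483 → 01 e3.
Outer input = (K'⊕opad) ∥ inner = 5f e7 5c ∥ 01 e3.
Outer hash (tag): sum = 95+231+92+1+227 = 646 → 02 86.

0286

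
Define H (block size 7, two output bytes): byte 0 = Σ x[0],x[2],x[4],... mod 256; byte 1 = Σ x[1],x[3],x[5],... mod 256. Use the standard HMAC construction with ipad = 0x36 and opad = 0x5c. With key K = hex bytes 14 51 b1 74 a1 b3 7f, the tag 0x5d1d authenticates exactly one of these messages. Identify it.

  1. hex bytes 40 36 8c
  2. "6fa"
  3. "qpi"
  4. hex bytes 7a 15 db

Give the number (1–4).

Key hex bytes 14 51 b1 74 a1 b3 7f is exactly B = 7 bytes: K' = 14 51 b1 74 a1 b3 7f.
K' ⊕ ipad = 22 67 87 42 97 85 49; K' ⊕ opad = 48 0d ed 28 fd ef 23.
m1: inner = H(22 67 87 42 97 85 49 40 36 8c) = bf fa; tag = H(48 0d ed 28 fd ef 23 bf fa) = 4fe3
m2: inner = H(22 67 87 42 97 85 49 36 66 61) = ef c5; tag = H(48 0d ed 28 fd ef 23 ef c5) = 1a13
m3: inner = H(22 67 87 42 97 85 49 71 70 69) = f9 08; tag = H(48 0d ed 28 fd ef 23 f9 08) = 5d1d ← matches
m4: inner = H(22 67 87 42 97 85 49 7a 15 db) = 9e 83; tag = H(48 0d ed 28 fd ef 23 9e 83) = d8c2

3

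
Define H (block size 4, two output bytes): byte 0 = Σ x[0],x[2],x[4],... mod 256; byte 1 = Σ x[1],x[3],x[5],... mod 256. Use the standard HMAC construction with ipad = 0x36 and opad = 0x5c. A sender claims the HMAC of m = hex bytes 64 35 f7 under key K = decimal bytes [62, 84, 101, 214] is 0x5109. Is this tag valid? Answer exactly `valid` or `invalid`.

valid

Key decimal bytes [62, 84, 101, 214] = 3e 54 65 d6 is exactly B = 4 bytes: K' = 3e 54 65 d6.
K' ⊕ ipad = 08 62 53 e0; K' ⊕ opad = 62 08 39 8a.
Inner hash: even-index sum = 438 mod 256 = 182; odd-index sum = 375 mod 256 = 119 → b6 77.
Outer hash (recomputed tag): even-index sum = 337 mod 256 = 81; odd-index sum = 265 mod 256 = 9 → 51 09.
Recomputed tag = 5109; claimed = 5109 → match.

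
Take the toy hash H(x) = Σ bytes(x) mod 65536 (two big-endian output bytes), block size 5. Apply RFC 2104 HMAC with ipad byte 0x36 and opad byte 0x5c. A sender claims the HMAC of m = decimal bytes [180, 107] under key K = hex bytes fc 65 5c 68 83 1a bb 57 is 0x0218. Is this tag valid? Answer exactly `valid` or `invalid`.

invalid

Key hex bytes fc 65 5c 68 83 1a bb 57 is 8 bytes > B = 5, so hash it first: H(key) = 03 d4, then zero-pad to 5 bytes: K' = 03 d4 00 00 00.
K' ⊕ ipad = 35 e2 36 36 36; K' ⊕ opad = 5f 88 5c 5c 5c.
Inner hash: sum = 53+226+54+54+54+180+107 = 728 → 02 d8.
Outer hash (recomputed tag): sum = 95+136+92+92+92+2+216 = 725 → 02 d5.
Recomputed tag = 02d5; claimed = 0218 → mismatch.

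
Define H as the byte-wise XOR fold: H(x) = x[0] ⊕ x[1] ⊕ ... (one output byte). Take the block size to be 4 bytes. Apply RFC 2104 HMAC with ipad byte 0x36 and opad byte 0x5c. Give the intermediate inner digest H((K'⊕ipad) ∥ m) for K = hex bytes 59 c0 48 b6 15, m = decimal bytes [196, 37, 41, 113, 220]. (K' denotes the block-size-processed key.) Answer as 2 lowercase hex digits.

Key hex bytes 59 c0 48 b6 15 is 5 bytes > B = 4, so hash it first: H(key) = 72, then zero-pad to 4 bytes: K' = 72 00 00 00.
K' ⊕ ipad = 44 36 36 36.
Inner input = 44 36 36 36 ∥ c4 25 29 71 dc.
Inner hash: XOR 44⊕36⊕36⊕36⊕c4⊕25⊕29⊕71⊕dc = 17.

17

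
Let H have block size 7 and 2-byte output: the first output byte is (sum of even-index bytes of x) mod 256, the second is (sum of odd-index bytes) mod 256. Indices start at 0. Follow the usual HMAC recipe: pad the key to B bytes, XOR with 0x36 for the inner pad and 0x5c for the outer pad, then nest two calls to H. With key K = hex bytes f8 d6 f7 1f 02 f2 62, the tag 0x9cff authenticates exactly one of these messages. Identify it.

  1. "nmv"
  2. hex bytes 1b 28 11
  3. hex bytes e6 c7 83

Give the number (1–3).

Key hex bytes f8 d6 f7 1f 02 f2 62 is exactly B = 7 bytes: K' = f8 d6 f7 1f 02 f2 62.
K' ⊕ ipad = ce e0 c1 29 34 c4 54; K' ⊕ opad = a4 8a ab 43 5e ae 3e.
m1: inner = H(ce e0 c1 29 34 c4 54 6e 6d 76) = 84 b1; tag = H(a4 8a ab 43 5e ae 3e 84 b1) = 9cff ← matches
m2: inner = H(ce e0 c1 29 34 c4 54 1b 28 11) = 3f f9; tag = H(a4 8a ab 43 5e ae 3e 3f f9) = e4ba
m3: inner = H(ce e0 c1 29 34 c4 54 e6 c7 83) = de 36; tag = H(a4 8a ab 43 5e ae 3e de 36) = 2159

1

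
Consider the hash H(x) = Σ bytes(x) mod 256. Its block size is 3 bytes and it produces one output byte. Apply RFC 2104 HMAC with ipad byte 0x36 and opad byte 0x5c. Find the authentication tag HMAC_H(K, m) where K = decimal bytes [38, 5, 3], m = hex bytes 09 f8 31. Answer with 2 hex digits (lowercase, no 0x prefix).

dc

Key decimal bytes [38, 5, 3] = 26 05 03 is exactly B = 3 bytes: K' = 26 05 03.
K' ⊕ ipad = 10 33 35.  K' ⊕ opad = 7a 59 5f.
Inner input = (K'⊕ipad) ∥ m = 10 33 35 ∥ 09 f8 31.
Inner hash: sum = 16+51+53+9+248+49 = 426; mod 256 = 170 → aa.
Outer input = (K'⊕opad) ∥ inner = 7a 59 5f ∥ aa.
Outer hash (tag): sum = 122+89+95+170 = 476; mod 256 = 220 → dc.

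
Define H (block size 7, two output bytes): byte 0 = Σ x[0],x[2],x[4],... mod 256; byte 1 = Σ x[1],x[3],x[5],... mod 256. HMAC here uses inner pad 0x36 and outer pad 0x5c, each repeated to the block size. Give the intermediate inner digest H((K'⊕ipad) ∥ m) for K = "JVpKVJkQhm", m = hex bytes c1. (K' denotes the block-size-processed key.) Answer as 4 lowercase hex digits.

Key "JVpKVJkQhm" = 4a 56 70 4b 56 4a 6b 51 68 6d is 10 bytes > B = 7, so hash it first: H(key) = e3 a9, then zero-pad to 7 bytes: K' = e3 a9 00 00 00 00 00.
K' ⊕ ipad = d5 9f 36 36 36 36 36.
Inner input = d5 9f 36 36 36 36 36 ∥ c1.
Inner hash: even-index sum = 375 mod 256 = 119; odd-index sum = 460 mod 256 = 204 → 77 cc.

77cc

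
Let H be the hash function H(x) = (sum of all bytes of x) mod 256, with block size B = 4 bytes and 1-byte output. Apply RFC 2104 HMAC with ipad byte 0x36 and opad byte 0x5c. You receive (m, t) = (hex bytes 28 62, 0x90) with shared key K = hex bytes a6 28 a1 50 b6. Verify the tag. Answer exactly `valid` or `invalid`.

Key hex bytes a6 28 a1 50 b6 is 5 bytes > B = 4, so hash it first: H(key) = 75, then zero-pad to 4 bytes: K' = 75 00 00 00.
K' ⊕ ipad = 43 36 36 36; K' ⊕ opad = 29 5c 5c 5c.
Inner hash: sum = 67+54+54+54+40+98 = 367; mod 256 = 111 → 6f.
Outer hash (recomputed tag): sum = 41+92+92+92+111 = 428; mod 256 = 172 → ac.
Recomputed tag = ac; claimed = 90 → mismatch.

invalid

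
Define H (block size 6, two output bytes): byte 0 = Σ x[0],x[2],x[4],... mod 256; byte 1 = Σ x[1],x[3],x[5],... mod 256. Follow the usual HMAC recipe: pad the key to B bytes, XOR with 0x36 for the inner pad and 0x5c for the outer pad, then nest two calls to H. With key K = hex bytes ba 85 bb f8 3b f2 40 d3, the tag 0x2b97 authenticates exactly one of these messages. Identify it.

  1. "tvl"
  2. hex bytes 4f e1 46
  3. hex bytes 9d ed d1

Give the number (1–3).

Key hex bytes ba 85 bb f8 3b f2 40 d3 is 8 bytes > B = 6, so hash it first: H(key) = f0 42, then zero-pad to 6 bytes: K' = f0 42 00 00 00 00.
K' ⊕ ipad = c6 74 36 36 36 36; K' ⊕ opad = ac 1e 5c 5c 5c 5c.
m1: inner = H(c6 74 36 36 36 36 74 76 6c) = 12 56; tag = H(ac 1e 5c 5c 5c 5c 12 56) = 762c
m2: inner = H(c6 74 36 36 36 36 4f e1 46) = c7 c1; tag = H(ac 1e 5c 5c 5c 5c c7 c1) = 2b97 ← matches
m3: inner = H(c6 74 36 36 36 36 9d ed d1) = a0 cd; tag = H(ac 1e 5c 5c 5c 5c a0 cd) = 04a3

2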